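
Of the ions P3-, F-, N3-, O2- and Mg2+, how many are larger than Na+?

First list Z and electron count for each: Mg2+ (Z=12, 10 e⁻), Na+ (Z=11, 10 e⁻), F- (Z=9, 10 e⁻), O2- (Z=8, 10 e⁻), N3- (Z=7, 10 e⁻), P3- (Z=15, 18 e⁻). Mg2+ < Na+ (both 10 e⁻, Z=12>11); Na+ < F- (isoelectronic, higher Z=11 is smaller); F- < O2- (isoelectronic, higher Z=9 is smaller); O2- < N3- (isoelectronic, higher Z=8 is smaller); N3- < P3- (same group, 1 shell fewer).
Ordering all of them (including Na+) by radius gives Mg2+ < Na+ < F- < O2- < N3- < P3-. Count: 4.

4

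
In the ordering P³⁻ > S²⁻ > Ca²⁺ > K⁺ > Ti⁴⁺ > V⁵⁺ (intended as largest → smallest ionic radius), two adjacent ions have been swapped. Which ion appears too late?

K⁺

Compare adjacent ions: they are isoelectronic (18 e⁻) and Ca has more protons than K (20 vs 19), making Ca²⁺ smaller — yet in this decreasing list Ca²⁺ sits before K⁺. Nothing else is reversed, so K⁺ should move one place to the left.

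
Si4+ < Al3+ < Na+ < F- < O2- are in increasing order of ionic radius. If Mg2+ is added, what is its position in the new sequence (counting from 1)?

3

These species are isoelectronic with 10 electrons. The only difference is the number of protons: Si4+ (Z=14), Al3+ (Z=13), Mg2+ (Z=12), Na+ (Z=11), F- (Z=9), O2- (Z=8). The strongest nuclear pull (Si4+) gives the smallest ion.
Putting Mg2+ in gives Si4+ < Al3+ < Mg2+ < Na+ < F- < O2-; it lands at slot 3.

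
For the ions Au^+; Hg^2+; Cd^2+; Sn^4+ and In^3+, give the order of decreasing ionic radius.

Au^+ > Hg^2+ > Cd^2+ > In^3+ > Sn^4+

Sn^4+ has 46 e⁻ (Z=50), In^3+ has 46 e⁻ (Z=49), Cd^2+ has 46 e⁻ (Z=48), Hg^2+ has 78 e⁻ (Z=80), Au^+ has 78 e⁻ (Z=79). Sn^4+ < In^3+ (both 46 e⁻, Z=50>49); In^3+ < Cd^2+ (both 46 e⁻, Z=49>48); Cd^2+ < Hg^2+ (same group, period 5 vs 6); Hg^2+ < Au^+ (both 78 e⁻, Z=80>79).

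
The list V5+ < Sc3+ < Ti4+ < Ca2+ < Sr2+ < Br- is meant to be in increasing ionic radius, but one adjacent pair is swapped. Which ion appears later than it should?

Ti4+

The pair Sc3+, Ti4+ is the wrong way round — they are isoelectronic (18 e⁻) and Ti has more protons than Sc (22 vs 21), making Ti4+ smaller. All other adjacent pairs agree with periodic trends, so Ti4+ is the misplaced ion.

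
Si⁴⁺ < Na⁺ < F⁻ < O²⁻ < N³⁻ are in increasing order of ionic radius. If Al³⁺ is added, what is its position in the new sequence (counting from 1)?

2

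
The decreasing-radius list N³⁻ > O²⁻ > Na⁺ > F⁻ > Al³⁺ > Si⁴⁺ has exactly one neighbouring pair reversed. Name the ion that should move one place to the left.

Check each adjacent pair. Na⁺ and F⁻ are reversed: both have 10 electrons but Z(Na)=11 > Z(F)=9, so Na⁺ should be the smaller of the two. No other neighbouring pair contradicts the periodic trends, so F⁻ is the ion listed too late.

F⁻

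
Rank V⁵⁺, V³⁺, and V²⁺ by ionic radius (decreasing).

These are all V ions. Removing more electrons (higher positive charge) pulls the remaining electrons in closer, so V⁵⁺ is smallest and V²⁺ is largest.

V²⁺ > V³⁺ > V⁵⁺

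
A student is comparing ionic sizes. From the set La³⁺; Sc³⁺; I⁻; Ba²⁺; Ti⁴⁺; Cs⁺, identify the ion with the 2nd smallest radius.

Tabulating Z and e⁻: Ti⁴⁺ (Z=22, 18 e⁻), Sc³⁺ (Z=21, 18 e⁻), La³⁺ (Z=57, 54 e⁻), Ba²⁺ (Z=56, 54 e⁻), Cs⁺ (Z=55, 54 e⁻), I⁻ (Z=53, 54 e⁻). Ti⁴⁺ < Sc³⁺ (isoelectronic, higher Z=22 is smaller); Sc³⁺ < La³⁺ (same group, period 4 vs 6); La³⁺ < Ba²⁺ (isoelectronic, higher Z=57 is smaller); Ba²⁺ < Cs⁺ (isoelectronic, higher Z=56 is smaller); Cs⁺ < I⁻ (both 54 e⁻, Z=55>53).
Full ascending order: Ti⁴⁺ < Sc³⁺ < La³⁺ < Ba²⁺ < Cs⁺ < I⁻. Counting from the smallest, position 2 is Sc³⁺.

Sc³⁺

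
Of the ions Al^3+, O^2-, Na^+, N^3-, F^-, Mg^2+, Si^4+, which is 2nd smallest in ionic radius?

Al^3+

All of these have 10 electrons (isoelectronic). With the same electron cloud, the ion with the most protons pulls it in tightest. Nuclear charges: Si^4+ (Z=14), Al^3+ (Z=13), Mg^2+ (Z=12), Na^+ (Z=11), F^- (Z=9), O^2- (Z=8), N^3- (Z=7). Highest Z is smallest.
That gives Si^4+ < Al^3+ < Mg^2+ < Na^+ < F^- < O^2- < N^3-. From the smallest end, number 2 is Al^3+.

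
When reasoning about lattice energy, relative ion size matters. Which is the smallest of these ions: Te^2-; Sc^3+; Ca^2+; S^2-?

Sc^3+

Sc^3+ (Z=21, 18 e⁻), Ca^2+ (Z=20, 18 e⁻), S^2- (Z=16, 18 e⁻), Te^2- (Z=52, 54 e⁻). Sc^3+ < Ca^2+ (isoelectronic, higher Z=21 is smaller); Ca^2+ < S^2- (isoelectronic, higher Z=20 is smaller); S^2- < Te^2- (same group, period 3 vs 5).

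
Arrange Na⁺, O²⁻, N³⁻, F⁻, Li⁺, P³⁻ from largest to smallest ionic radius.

P³⁻ > N³⁻ > O²⁻ > F⁻ > Na⁺ > Li⁺

Electron counts and nuclear charges: Li⁺: 2 e⁻, Z=3, Na⁺: 10 e⁻, Z=11, F⁻: 10 e⁻, Z=9, O²⁻: 10 e⁻, Z=8, N³⁻: 10 e⁻, Z=7, P³⁻: 18 e⁻, Z=15. Li⁺ < Na⁺ (same group, 1 shell fewer); Na⁺ < F⁻ (both 10 e⁻, Z=11>9); F⁻ < O²⁻ (both 10 e⁻, Z=9>8); O²⁻ < N³⁻ (both 10 e⁻, Z=8>7); N³⁻ < P³⁻ (same group, period 2 vs 3).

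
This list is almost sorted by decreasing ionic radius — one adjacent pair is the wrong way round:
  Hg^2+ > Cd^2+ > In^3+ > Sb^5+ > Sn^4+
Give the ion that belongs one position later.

Sb^5+

Check each adjacent pair. Sb^5+ and Sn^4+ are reversed: Sb^5+ and Sn^4+ share 46 electrons; the higher nuclear charge on Sb (Z=51) contracts it more, so Sb^5+ < Sn^4+. No other neighbouring pair contradicts the periodic trends, so Sb^5+ is the ion listed too early.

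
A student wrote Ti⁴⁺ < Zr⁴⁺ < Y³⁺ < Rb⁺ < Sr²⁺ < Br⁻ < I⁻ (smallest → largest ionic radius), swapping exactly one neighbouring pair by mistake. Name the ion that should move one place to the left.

Check each adjacent pair. Rb⁺ and Sr²⁺ are reversed: Sr²⁺ and Rb⁺ share 36 electrons; the higher nuclear charge on Sr (Z=38) contracts it more, so Sr²⁺ < Rb⁺. No other neighbouring pair contradicts the periodic trends, so Sr²⁺ is the ion listed too late.

Sr²⁺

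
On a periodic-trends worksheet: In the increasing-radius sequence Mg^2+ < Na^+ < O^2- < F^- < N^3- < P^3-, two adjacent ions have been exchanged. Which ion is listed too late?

F^-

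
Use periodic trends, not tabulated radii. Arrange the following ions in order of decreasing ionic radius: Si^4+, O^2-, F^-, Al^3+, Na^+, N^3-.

N^3- > O^2- > F^- > Na^+ > Al^3+ > Si^4+

Isoelectronic series (10 e⁻ each). Size is set by nuclear charge: more protons means a smaller ion. Si^4+ (Z=14), Al^3+ (Z=13), Na^+ (Z=11), F^- (Z=9), O^2- (Z=8), N^3- (Z=7).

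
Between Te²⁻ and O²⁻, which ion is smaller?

Same group, same charge. Going down the group adds an extra shell of electrons, so the ion gets larger: O²⁻ is highest in the group and smallest.

O²⁻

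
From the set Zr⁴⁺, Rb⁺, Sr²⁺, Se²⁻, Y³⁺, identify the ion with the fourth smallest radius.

Rb⁺

All of these have 36 electrons (isoelectronic). With the same electron cloud, the ion with the most protons pulls it in tightest. Nuclear charges: Zr⁴⁺ (Z=40), Y³⁺ (Z=39), Sr²⁺ (Z=38), Rb⁺ (Z=37), Se²⁻ (Z=34). Highest Z is smallest.
So the order is Zr⁴⁺ < Y³⁺ < Sr²⁺ < Rb⁺ < Se²⁻; the 4th-smallest ion is Rb⁺.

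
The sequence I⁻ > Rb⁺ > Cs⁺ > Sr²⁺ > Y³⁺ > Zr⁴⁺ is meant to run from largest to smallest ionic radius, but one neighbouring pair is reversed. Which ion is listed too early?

Scanning neighbour by neighbour, only Rb⁺/Cs⁺ violates a trend: both in group 1 with the same charge; Rb⁺ (period 5) has the smaller radius. That makes Rb⁺ the one sitting a position early relative to where it belongs.

Rb⁺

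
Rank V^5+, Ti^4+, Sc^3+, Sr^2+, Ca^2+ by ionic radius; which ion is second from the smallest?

Tabulating Z and e⁻: V^5+ (Z=23, 18 e⁻), Ti^4+ (Z=22, 18 e⁻), Sc^3+ (Z=21, 18 e⁻), Ca^2+ (Z=20, 18 e⁻), Sr^2+ (Z=38, 36 e⁻). V^5+ < Ti^4+ (both 18 e⁻, Z=23>22); Ti^4+ < Sc^3+ (both 18 e⁻, Z=22>21); Sc^3+ < Ca^2+ (isoelectronic, higher Z=21 is smaller); Ca^2+ < Sr^2+ (same group, 1 shell fewer).
Ordering: V^5+ < Ti^4+ < Sc^3+ < Ca^2+ < Sr^2+. The second smallest is Ti^4+.

Ti^4+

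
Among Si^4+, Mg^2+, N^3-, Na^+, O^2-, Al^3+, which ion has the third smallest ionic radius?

Mg^2+

All of these have 10 electrons (isoelectronic). With the same electron cloud, the ion with the most protons pulls it in tightest. Nuclear charges: Si^4+ (Z=14), Al^3+ (Z=13), Mg^2+ (Z=12), Na^+ (Z=11), O^2- (Z=8), N^3- (Z=7). Highest Z is smallest.
So the order is Si^4+ < Al^3+ < Mg^2+ < Na^+ < O^2- < N^3-; the 3rd-smallest ion is Mg^2+.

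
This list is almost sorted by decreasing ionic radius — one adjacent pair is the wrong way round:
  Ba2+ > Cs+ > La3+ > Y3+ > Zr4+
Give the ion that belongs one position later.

Check each adjacent pair. Ba2+ and Cs+ are reversed: both have 54 electrons but Z(Ba)=56 > Z(Cs)=55, so Ba2+ should be the smaller of the two. No other neighbouring pair contradicts the periodic trends, so Ba2+ is the ion listed too early.

Ba2+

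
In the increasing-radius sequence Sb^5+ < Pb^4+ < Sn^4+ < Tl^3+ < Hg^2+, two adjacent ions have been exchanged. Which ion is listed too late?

Scanning neighbour by neighbour, only Pb^4+/Sn^4+ violates a trend: Sn^4+ and Pb^4+ are in one column with the same charge; the lighter period-5 ion has one fewer shell and is smaller. That makes Sn^4+ the one sitting a position late relative to where it belongs.

Sn^4+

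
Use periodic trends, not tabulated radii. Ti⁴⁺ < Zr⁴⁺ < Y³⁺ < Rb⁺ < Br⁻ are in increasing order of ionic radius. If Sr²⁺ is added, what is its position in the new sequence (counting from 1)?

4

Ti⁴⁺ (Z=22, 18 e⁻), Zr⁴⁺ (Z=40, 36 e⁻), Y³⁺ (Z=39, 36 e⁻), Sr²⁺ (Z=38, 36 e⁻), Rb⁺ (Z=37, 36 e⁻), Br⁻ (Z=35, 36 e⁻). Ti⁴⁺ < Zr⁴⁺ (same group, period 4 vs 5); Zr⁴⁺ < Y³⁺ (isoelectronic, higher Z=40 is smaller); Y³⁺ < Sr²⁺ (both 36 e⁻, Z=39>38); Sr²⁺ < Rb⁺ (both 36 e⁻, Z=38>37); Rb⁺ < Br⁻ (isoelectronic, higher Z=37 is smaller).
Merged order: Ti⁴⁺ < Zr⁴⁺ < Y³⁺ < Sr²⁺ < Rb⁺ < Br⁻ — Sr²⁺ is number 4.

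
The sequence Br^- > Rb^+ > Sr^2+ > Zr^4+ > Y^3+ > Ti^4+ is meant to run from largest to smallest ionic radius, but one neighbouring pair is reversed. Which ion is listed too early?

Check each adjacent pair. Zr^4+ and Y^3+ are reversed: they are isoelectronic (36 e⁻) and Zr has more protons than Y (40 vs 39), making Zr^4+ smaller. No other neighbouring pair contradicts the periodic trends, so Zr^4+ is the ion listed too early.

Zr^4+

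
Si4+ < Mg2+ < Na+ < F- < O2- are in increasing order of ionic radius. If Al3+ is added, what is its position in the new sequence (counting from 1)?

These species are isoelectronic with 10 electrons. The only difference is the number of protons: Si4+ (Z=14), Al3+ (Z=13), Mg2+ (Z=12), Na+ (Z=11), F- (Z=9), O2- (Z=8). The strongest nuclear pull (Si4+) gives the smallest ion.
Merged order: Si4+ < Al3+ < Mg2+ < Na+ < F- < O2- — Al3+ is number 2.

2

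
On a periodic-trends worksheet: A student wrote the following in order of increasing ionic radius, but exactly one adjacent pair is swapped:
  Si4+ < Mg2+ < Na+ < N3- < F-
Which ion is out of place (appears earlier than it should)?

N3-

Compare adjacent ions: both have 10 electrons but Z(F)=9 > Z(N)=7, so F- should be the smaller of the two — yet in this increasing list N3- sits before F-. Nothing else is reversed, so N3- should move one place to the right.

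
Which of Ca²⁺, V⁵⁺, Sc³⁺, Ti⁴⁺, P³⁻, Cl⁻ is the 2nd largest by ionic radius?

All of these have 18 electrons (isoelectronic). With the same electron cloud, the ion with the most protons pulls it in tightest. Nuclear charges: V⁵⁺ (Z=23), Ti⁴⁺ (Z=22), Sc³⁺ (Z=21), Ca²⁺ (Z=20), Cl⁻ (Z=17), P³⁻ (Z=15). Highest Z is smallest.
That gives V⁵⁺ < Ti⁴⁺ < Sc³⁺ < Ca²⁺ < Cl⁻ < P³⁻. From the largest end, number 2 is Cl⁻.

Cl⁻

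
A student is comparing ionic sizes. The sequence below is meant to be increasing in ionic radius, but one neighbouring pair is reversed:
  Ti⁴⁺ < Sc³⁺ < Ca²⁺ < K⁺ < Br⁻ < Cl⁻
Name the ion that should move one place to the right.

Br⁻

Check each adjacent pair. Br⁻ and Cl⁻ are reversed: both in group 17 with the same charge; Cl⁻ (period 3) has the smaller radius. No other neighbouring pair contradicts the periodic trends, so Br⁻ is the ion listed too early.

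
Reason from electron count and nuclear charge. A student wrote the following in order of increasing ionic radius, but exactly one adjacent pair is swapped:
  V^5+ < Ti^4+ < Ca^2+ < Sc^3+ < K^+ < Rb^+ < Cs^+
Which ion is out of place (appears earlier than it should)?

Ca^2+

Check each adjacent pair. Ca^2+ and Sc^3+ are reversed: both have 18 electrons but Z(Sc)=21 > Z(Ca)=20, so Sc^3+ should be the smaller of the two. No other neighbouring pair contradicts the periodic trends, so Ca^2+ is the ion listed too early.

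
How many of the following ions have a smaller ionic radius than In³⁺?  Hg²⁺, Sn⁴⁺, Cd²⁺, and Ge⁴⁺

Electron counts and nuclear charges: Ge⁴⁺: 28 e⁻, Z=32, Sn⁴⁺: 46 e⁻, Z=50, In³⁺: 46 e⁻, Z=49, Cd²⁺: 46 e⁻, Z=48, Hg²⁺: 78 e⁻, Z=80. Ge⁴⁺ < Sn⁴⁺ (same group, period 4 vs 5); Sn⁴⁺ < In³⁺ (both 46 e⁻, Z=50>49); In³⁺ < Cd²⁺ (both 46 e⁻, Z=49>48); Cd²⁺ < Hg²⁺ (same group, period 5 vs 6).
Overall: Ge⁴⁺ < Sn⁴⁺ < In³⁺ < Cd²⁺ < Hg²⁺. In³⁺ has 2 below it and 2 above. So 2 are smaller.

2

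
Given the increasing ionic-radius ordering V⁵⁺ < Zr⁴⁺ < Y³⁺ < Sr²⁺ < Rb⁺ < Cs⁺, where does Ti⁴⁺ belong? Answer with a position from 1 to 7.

V⁵⁺ has 18 e⁻ (Z=23), Ti⁴⁺ has 18 e⁻ (Z=22), Zr⁴⁺ has 36 e⁻ (Z=40), Y³⁺ has 36 e⁻ (Z=39), Sr²⁺ has 36 e⁻ (Z=38), Rb⁺ has 36 e⁻ (Z=37), Cs⁺ has 54 e⁻ (Z=55). V⁵⁺ < Ti⁴⁺ (isoelectronic, higher Z=23 is smaller); Ti⁴⁺ < Zr⁴⁺ (same group, period 4 vs 5); Zr⁴⁺ < Y³⁺ (both 36 e⁻, Z=40>39); Y³⁺ < Sr²⁺ (isoelectronic, higher Z=39 is smaller); Sr²⁺ < Rb⁺ (both 36 e⁻, Z=38>37); Rb⁺ < Cs⁺ (same group, 1 shell fewer).
Putting Ti⁴⁺ in gives V⁵⁺ < Ti⁴⁺ < Zr⁴⁺ < Y³⁺ < Sr²⁺ < Rb⁺ < Cs⁺; it lands at slot 2.

2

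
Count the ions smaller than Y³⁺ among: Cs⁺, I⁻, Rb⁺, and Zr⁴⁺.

1

First list Z and electron count for each: Zr⁴⁺ has 36 e⁻ (Z=40), Y³⁺ has 36 e⁻ (Z=39), Rb⁺ has 36 e⁻ (Z=37), Cs⁺ has 54 e⁻ (Z=55), I⁻ has 54 e⁻ (Z=53). Zr⁴⁺ < Y³⁺ (both 36 e⁻, Z=40>39); Y³⁺ < Rb⁺ (both 36 e⁻, Z=39>37); Rb⁺ < Cs⁺ (same group, period 5 vs 6); Cs⁺ < I⁻ (isoelectronic, higher Z=55 is smaller).
Overall: Zr⁴⁺ < Y³⁺ < Rb⁺ < Cs⁺ < I⁻. Y³⁺ has 1 below it and 3 above. That's 1.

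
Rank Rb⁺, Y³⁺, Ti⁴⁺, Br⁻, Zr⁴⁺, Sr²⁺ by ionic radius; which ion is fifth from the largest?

Ti⁴⁺ has 18 e⁻ (Z=22), Zr⁴⁺ has 36 e⁻ (Z=40), Y³⁺ has 36 e⁻ (Z=39), Sr²⁺ has 36 e⁻ (Z=38), Rb⁺ has 36 e⁻ (Z=37), Br⁻ has 36 e⁻ (Z=35). Ti⁴⁺ < Zr⁴⁺ (same group, 1 shell fewer); Zr⁴⁺ < Y³⁺ (both 36 e⁻, Z=40>39); Y³⁺ < Sr²⁺ (isoelectronic, higher Z=39 is smaller); Sr²⁺ < Rb⁺ (isoelectronic, higher Z=38 is smaller); Rb⁺ < Br⁻ (isoelectronic, higher Z=37 is smaller).
That gives Ti⁴⁺ < Zr⁴⁺ < Y³⁺ < Sr²⁺ < Rb⁺ < Br⁻. From the largest end, number 5 is Zr⁴⁺.

Zr⁴⁺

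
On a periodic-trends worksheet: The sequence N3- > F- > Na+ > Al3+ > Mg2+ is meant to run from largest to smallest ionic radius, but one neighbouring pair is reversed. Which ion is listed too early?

Scanning neighbour by neighbour, only Al3+/Mg2+ violates a trend: both have 10 electrons but Z(Al)=13 > Z(Mg)=12, so Al3+ should be the smaller of the two. That makes Al3+ the one sitting a position early relative to where it belongs.

Al3+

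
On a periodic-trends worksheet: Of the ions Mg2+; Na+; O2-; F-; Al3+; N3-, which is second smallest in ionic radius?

Mg2+

All of these have 10 electrons (isoelectronic). With the same electron cloud, the ion with the most protons pulls it in tightest. Nuclear charges: Al3+ (Z=13), Mg2+ (Z=12), Na+ (Z=11), F- (Z=9), O2- (Z=8), N3- (Z=7). Highest Z is smallest.
That gives Al3+ < Mg2+ < Na+ < F- < O2- < N3-. From the smallest end, number 2 is Mg2+.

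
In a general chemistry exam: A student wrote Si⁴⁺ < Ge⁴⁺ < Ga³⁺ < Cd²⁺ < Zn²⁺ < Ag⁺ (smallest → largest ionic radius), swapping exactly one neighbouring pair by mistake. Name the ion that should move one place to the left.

Scanning neighbour by neighbour, only Cd²⁺/Zn²⁺ violates a trend: both in group 12 with the same charge; Zn²⁺ (period 4) has the smaller radius. That makes Zn²⁺ the one sitting a position late relative to where it belongs.

Zn²⁺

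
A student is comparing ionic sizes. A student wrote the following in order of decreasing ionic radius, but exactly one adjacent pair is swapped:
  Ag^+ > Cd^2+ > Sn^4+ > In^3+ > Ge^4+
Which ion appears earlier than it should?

Sn^4+

The pair Sn^4+, In^3+ is the wrong way round — Sn^4+ and In^3+ share 46 electrons; the higher nuclear charge on Sn (Z=50) contracts it more, so Sn^4+ < In^3+. All other adjacent pairs agree with periodic trends, so Sn^4+ is the misplaced ion.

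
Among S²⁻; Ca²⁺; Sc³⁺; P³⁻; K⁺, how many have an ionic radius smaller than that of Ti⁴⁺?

0

Each ion has 18 electrons. The ranking follows nuclear charge in reverse — greater Z gives a smaller radius. Ti⁴⁺ (Z=22), Sc³⁺ (Z=21), Ca²⁺ (Z=20), K⁺ (Z=19), S²⁻ (Z=16), P³⁻ (Z=15).
Relative to Ti⁴⁺, the ions that are smaller are none. Count: 0.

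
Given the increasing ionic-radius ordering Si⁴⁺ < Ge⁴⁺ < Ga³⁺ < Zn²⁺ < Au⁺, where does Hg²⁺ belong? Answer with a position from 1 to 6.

5

Tabulating Z and e⁻: Si⁴⁺ (Z=14, 10 e⁻), Ge⁴⁺ (Z=32, 28 e⁻), Ga³⁺ (Z=31, 28 e⁻), Zn²⁺ (Z=30, 28 e⁻), Hg²⁺ (Z=80, 78 e⁻), Au⁺ (Z=79, 78 e⁻). Si⁴⁺ < Ge⁴⁺ (same group, period 3 vs 4); Ge⁴⁺ < Ga³⁺ (both 28 e⁻, Z=32>31); Ga³⁺ < Zn²⁺ (both 28 e⁻, Z=31>30); Zn²⁺ < Hg²⁺ (same group, 2 shells fewer); Hg²⁺ < Au⁺ (isoelectronic, higher Z=80 is smaller).
With Hg²⁺ included the full order is Si⁴⁺ < Ge⁴⁺ < Ga³⁺ < Zn²⁺ < Hg²⁺ < Au⁺, so it takes position 5.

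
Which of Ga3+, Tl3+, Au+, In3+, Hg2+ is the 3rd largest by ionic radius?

First list Z and electron count for each: Ga3+ (Z=31, 28 e⁻), In3+ (Z=49, 46 e⁻), Tl3+ (Z=81, 78 e⁻), Hg2+ (Z=80, 78 e⁻), Au+ (Z=79, 78 e⁻). Ga3+ < In3+ (same group, 1 shell fewer); In3+ < Tl3+ (same group, 1 shell fewer); Tl3+ < Hg2+ (both 78 e⁻, Z=81>80); Hg2+ < Au+ (isoelectronic, higher Z=80 is smaller).
Ordering: Ga3+ < In3+ < Tl3+ < Hg2+ < Au+. The 3rd largest is Tl3+.

Tl3+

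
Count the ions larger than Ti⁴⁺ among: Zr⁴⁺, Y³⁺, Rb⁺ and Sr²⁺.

4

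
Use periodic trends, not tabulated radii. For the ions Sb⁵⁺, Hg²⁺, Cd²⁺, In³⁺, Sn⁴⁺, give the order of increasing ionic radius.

Tabulating Z and e⁻: Sb⁵⁺ (Z=51, 46 e⁻), Sn⁴⁺ (Z=50, 46 e⁻), In³⁺ (Z=49, 46 e⁻), Cd²⁺ (Z=48, 46 e⁻), Hg²⁺ (Z=80, 78 e⁻). Sb⁵⁺ < Sn⁴⁺ (both 46 e⁻, Z=51>50); Sn⁴⁺ < In³⁺ (both 46 e⁻, Z=50>49); In³⁺ < Cd²⁺ (both 46 e⁻, Z=49>48); Cd²⁺ < Hg²⁺ (same group, period 5 vs 6).

Sb⁵⁺ < Sn⁴⁺ < In³⁺ < Cd²⁺ < Hg²⁺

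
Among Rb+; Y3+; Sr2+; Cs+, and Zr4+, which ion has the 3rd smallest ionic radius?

Sr2+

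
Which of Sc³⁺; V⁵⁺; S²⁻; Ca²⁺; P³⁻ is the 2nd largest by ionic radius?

Each ion has 18 electrons. The ranking follows nuclear charge in reverse — greater Z gives a smaller radius. V⁵⁺ (Z=23), Sc³⁺ (Z=21), Ca²⁺ (Z=20), S²⁻ (Z=16), P³⁻ (Z=15).
So the order is V⁵⁺ < Sc³⁺ < Ca²⁺ < S²⁻ < P³⁻; the 2nd-largest ion is S²⁻.

S²⁻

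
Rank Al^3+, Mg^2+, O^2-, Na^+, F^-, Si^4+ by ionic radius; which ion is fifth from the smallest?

F^-

All of these have 10 electrons (isoelectronic). With the same electron cloud, the ion with the most protons pulls it in tightest. Nuclear charges: Si^4+ (Z=14), Al^3+ (Z=13), Mg^2+ (Z=12), Na^+ (Z=11), F^- (Z=9), O^2- (Z=8). Highest Z is smallest.
Ordering: Si^4+ < Al^3+ < Mg^2+ < Na^+ < F^- < O^2-. The fifth smallest is F^-.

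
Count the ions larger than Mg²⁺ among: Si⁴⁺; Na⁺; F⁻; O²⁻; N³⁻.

Isoelectronic series (10 e⁻ each). Size is set by nuclear charge: more protons means a smaller ion. Si⁴⁺ (Z=14), Mg²⁺ (Z=12), Na⁺ (Z=11), F⁻ (Z=9), O²⁻ (Z=8), N³⁻ (Z=7).
Relative to Mg²⁺, the ions that are larger are Na⁺, F⁻, O²⁻, N³⁻. Count: 4.

4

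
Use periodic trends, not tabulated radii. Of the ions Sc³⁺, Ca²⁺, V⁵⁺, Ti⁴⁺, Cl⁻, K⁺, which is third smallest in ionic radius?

Sc³⁺

Isoelectronic series (18 e⁻ each). Size is set by nuclear charge: more protons means a smaller ion. V⁵⁺ (Z=23), Ti⁴⁺ (Z=22), Sc³⁺ (Z=21), Ca²⁺ (Z=20), K⁺ (Z=19), Cl⁻ (Z=17).
So the order is V⁵⁺ < Ti⁴⁺ < Sc³⁺ < Ca²⁺ < K⁺ < Cl⁻; the 3rd-smallest ion is Sc³⁺.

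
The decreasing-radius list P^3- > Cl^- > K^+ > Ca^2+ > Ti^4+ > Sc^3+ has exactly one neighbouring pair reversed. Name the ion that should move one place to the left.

Sc^3+

Compare adjacent ions: both have 18 electrons but Z(Ti)=22 > Z(Sc)=21, so Ti^4+ should be the smaller of the two — yet in this decreasing list Ti^4+ sits before Sc^3+. Nothing else is reversed, so Sc^3+ should move one place to the left.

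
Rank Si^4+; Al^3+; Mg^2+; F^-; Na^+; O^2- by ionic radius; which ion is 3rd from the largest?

Na^+

Each ion has 10 electrons. The ranking follows nuclear charge in reverse — greater Z gives a smaller radius. Si^4+ (Z=14), Al^3+ (Z=13), Mg^2+ (Z=12), Na^+ (Z=11), F^- (Z=9), O^2- (Z=8).
That gives Si^4+ < Al^3+ < Mg^2+ < Na^+ < F^- < O^2-. From the largest end, number 3 is Na^+.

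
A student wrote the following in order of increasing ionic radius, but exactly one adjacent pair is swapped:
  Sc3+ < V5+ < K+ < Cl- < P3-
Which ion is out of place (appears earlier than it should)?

Check each adjacent pair. Sc3+ and V5+ are reversed: they are isoelectronic (18 e⁻) and V has more protons than Sc (23 vs 21), making V5+ smaller. No other neighbouring pair contradicts the periodic trends, so Sc3+ is the ion listed too early.

Sc3+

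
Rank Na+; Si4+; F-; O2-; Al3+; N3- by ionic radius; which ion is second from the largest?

O2-

Isoelectronic series (10 e⁻ each). Size is set by nuclear charge: more protons means a smaller ion. Si4+ (Z=14), Al3+ (Z=13), Na+ (Z=11), F- (Z=9), O2- (Z=8), N3- (Z=7).
Full ascending order: Si4+ < Al3+ < Na+ < F- < O2- < N3-. Counting from the largest, position 2 is O2-.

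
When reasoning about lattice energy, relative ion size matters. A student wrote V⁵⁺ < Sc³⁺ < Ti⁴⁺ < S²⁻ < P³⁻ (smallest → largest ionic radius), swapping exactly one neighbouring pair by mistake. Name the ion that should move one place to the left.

The pair Sc³⁺, Ti⁴⁺ is the wrong way round — Ti⁴⁺ and Sc³⁺ share 18 electrons; the higher nuclear charge on Ti (Z=22) contracts it more, so Ti⁴⁺ < Sc³⁺. All other adjacent pairs agree with periodic trends, so Ti⁴⁺ is the misplaced ion.

Ti⁴⁺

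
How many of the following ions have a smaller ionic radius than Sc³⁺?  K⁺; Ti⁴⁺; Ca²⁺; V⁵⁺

2

All of these have 18 electrons (isoelectronic). With the same electron cloud, the ion with the most protons pulls it in tightest. Nuclear charges: V⁵⁺ (Z=23), Ti⁴⁺ (Z=22), Sc³⁺ (Z=21), Ca²⁺ (Z=20), K⁺ (Z=19). Highest Z is smallest.
Overall: V⁵⁺ < Ti⁴⁺ < Sc³⁺ < Ca²⁺ < K⁺. Sc³⁺ has 2 below it and 2 above. Count: 2.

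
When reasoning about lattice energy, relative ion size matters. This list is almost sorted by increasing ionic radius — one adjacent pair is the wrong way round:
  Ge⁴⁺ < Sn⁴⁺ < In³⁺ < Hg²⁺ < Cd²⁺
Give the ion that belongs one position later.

Scanning neighbour by neighbour, only Hg²⁺/Cd²⁺ violates a trend: both in group 12 with the same charge; Cd²⁺ (period 5) has the smaller radius. That makes Hg²⁺ the one sitting a position early relative to where it belongs.

Hg²⁺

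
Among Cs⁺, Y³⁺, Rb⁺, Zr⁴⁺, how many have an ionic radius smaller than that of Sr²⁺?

2

First list Z and electron count for each: Zr⁴⁺ has 36 e⁻ (Z=40), Y³⁺ has 36 e⁻ (Z=39), Sr²⁺ has 36 e⁻ (Z=38), Rb⁺ has 36 e⁻ (Z=37), Cs⁺ has 54 e⁻ (Z=55). Zr⁴⁺ < Y³⁺ (isoelectronic, higher Z=40 is smaller); Y³⁺ < Sr²⁺ (both 36 e⁻, Z=39>38); Sr²⁺ < Rb⁺ (isoelectronic, higher Z=38 is smaller); Rb⁺ < Cs⁺ (same group, period 5 vs 6).
Overall: Zr⁴⁺ < Y³⁺ < Sr²⁺ < Rb⁺ < Cs⁺. Sr²⁺ has 2 below it and 2 above. That's 2.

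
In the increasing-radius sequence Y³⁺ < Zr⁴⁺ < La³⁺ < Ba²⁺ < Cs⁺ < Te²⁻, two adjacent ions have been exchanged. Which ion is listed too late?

Zr⁴⁺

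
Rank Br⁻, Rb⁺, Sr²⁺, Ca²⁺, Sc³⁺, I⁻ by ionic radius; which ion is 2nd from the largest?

Br⁻

First list Z and electron count for each: Sc³⁺: 18 e⁻, Z=21, Ca²⁺: 18 e⁻, Z=20, Sr²⁺: 36 e⁻, Z=38, Rb⁺: 36 e⁻, Z=37, Br⁻: 36 e⁻, Z=35, I⁻: 54 e⁻, Z=53. Sc³⁺ < Ca²⁺ (both 18 e⁻, Z=21>20); Ca²⁺ < Sr²⁺ (same group, 1 shell fewer); Sr²⁺ < Rb⁺ (both 36 e⁻, Z=38>37); Rb⁺ < Br⁻ (isoelectronic, higher Z=37 is smaller); Br⁻ < I⁻ (same group, period 4 vs 5).
So the order is Sc³⁺ < Ca²⁺ < Sr²⁺ < Rb⁺ < Br⁻ < I⁻; the 2nd-largest ion is Br⁻.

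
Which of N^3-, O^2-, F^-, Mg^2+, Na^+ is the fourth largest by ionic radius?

Each ion has 10 electrons. The ranking follows nuclear charge in reverse — greater Z gives a smaller radius. Mg^2+ (Z=12), Na^+ (Z=11), F^- (Z=9), O^2- (Z=8), N^3- (Z=7).
So the order is Mg^2+ < Na^+ < F^- < O^2- < N^3-; the 4th-largest ion is Na^+.

Na^+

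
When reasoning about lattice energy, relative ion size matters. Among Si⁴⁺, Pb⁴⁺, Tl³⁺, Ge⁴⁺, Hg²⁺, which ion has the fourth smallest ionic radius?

Tl³⁺

Tabulating Z and e⁻: Si⁴⁺ (Z=14, 10 e⁻), Ge⁴⁺ (Z=32, 28 e⁻), Pb⁴⁺ (Z=82, 78 e⁻), Tl³⁺ (Z=81, 78 e⁻), Hg²⁺ (Z=80, 78 e⁻). Si⁴⁺ < Ge⁴⁺ (same group, 1 shell fewer); Ge⁴⁺ < Pb⁴⁺ (same group, period 4 vs 6); Pb⁴⁺ < Tl³⁺ (both 78 e⁻, Z=82>81); Tl³⁺ < Hg²⁺ (both 78 e⁻, Z=81>80).
Full ascending order: Si⁴⁺ < Ge⁴⁺ < Pb⁴⁺ < Tl³⁺ < Hg²⁺. Counting from the smallest, position 4 is Tl³⁺.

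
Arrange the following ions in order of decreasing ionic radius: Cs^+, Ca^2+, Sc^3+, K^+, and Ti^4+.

Cs^+ > K^+ > Ca^2+ > Sc^3+ > Ti^4+

First list Z and electron count for each: Ti^4+ (Z=22, 18 e⁻), Sc^3+ (Z=21, 18 e⁻), Ca^2+ (Z=20, 18 e⁻), K^+ (Z=19, 18 e⁻), Cs^+ (Z=55, 54 e⁻). Ti^4+ < Sc^3+ (both 18 e⁻, Z=22>21); Sc^3+ < Ca^2+ (both 18 e⁻, Z=21>20); Ca^2+ < K^+ (isoelectronic, higher Z=20 is smaller); K^+ < Cs^+ (same group, period 4 vs 6).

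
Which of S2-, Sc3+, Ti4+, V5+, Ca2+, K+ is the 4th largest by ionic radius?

Sc3+

Isoelectronic series (18 e⁻ each). Size is set by nuclear charge: more protons means a smaller ion. V5+ (Z=23), Ti4+ (Z=22), Sc3+ (Z=21), Ca2+ (Z=20), K+ (Z=19), S2- (Z=16).
So the order is V5+ < Ti4+ < Sc3+ < Ca2+ < K+ < S2-; the 4th-largest ion is Sc3+.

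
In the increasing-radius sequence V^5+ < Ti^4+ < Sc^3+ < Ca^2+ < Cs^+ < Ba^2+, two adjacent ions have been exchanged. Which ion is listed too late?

Ba^2+

Scanning neighbour by neighbour, only Cs^+/Ba^2+ violates a trend: both have 54 electrons but Z(Ba)=56 > Z(Cs)=55, so Ba^2+ should be the smaller of the two. That makes Ba^2+ the one sitting a position late relative to where it belongs.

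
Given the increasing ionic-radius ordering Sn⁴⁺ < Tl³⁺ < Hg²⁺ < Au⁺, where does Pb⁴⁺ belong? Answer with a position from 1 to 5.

Tabulating Z and e⁻: Sn⁴⁺ (Z=50, 46 e⁻), Pb⁴⁺ (Z=82, 78 e⁻), Tl³⁺ (Z=81, 78 e⁻), Hg²⁺ (Z=80, 78 e⁻), Au⁺ (Z=79, 78 e⁻). Sn⁴⁺ < Pb⁴⁺ (same group, 1 shell fewer); Pb⁴⁺ < Tl³⁺ (both 78 e⁻, Z=82>81); Tl³⁺ < Hg²⁺ (isoelectronic, higher Z=81 is smaller); Hg²⁺ < Au⁺ (isoelectronic, higher Z=80 is smaller).
The complete sequence is Sn⁴⁺ < Pb⁴⁺ < Tl³⁺ < Hg²⁺ < Au⁺. Pb⁴⁺ sits at position 2.

2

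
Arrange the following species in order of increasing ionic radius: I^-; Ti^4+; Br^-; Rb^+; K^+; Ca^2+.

Electron counts and nuclear charges: Ti^4+ has 18 e⁻ (Z=22), Ca^2+ has 18 e⁻ (Z=20), K^+ has 18 e⁻ (Z=19), Rb^+ has 36 e⁻ (Z=37), Br^- has 36 e⁻ (Z=35), I^- has 54 e⁻ (Z=53). Ti^4+ < Ca^2+ (both 18 e⁻, Z=22>20); Ca^2+ < K^+ (both 18 e⁻, Z=20>19); K^+ < Rb^+ (same group, period 4 vs 5); Rb^+ < Br^- (isoelectronic, higher Z=37 is smaller); Br^- < I^- (same group, 1 shell fewer).

Ti^4+ < Ca^2+ < K^+ < Rb^+ < Br^- < I^-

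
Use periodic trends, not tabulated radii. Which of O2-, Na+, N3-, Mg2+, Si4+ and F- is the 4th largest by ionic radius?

Na+

All of these have 10 electrons (isoelectronic). With the same electron cloud, the ion with the most protons pulls it in tightest. Nuclear charges: Si4+ (Z=14), Mg2+ (Z=12), Na+ (Z=11), F- (Z=9), O2- (Z=8), N3- (Z=7). Highest Z is smallest.
Full ascending order: Si4+ < Mg2+ < Na+ < F- < O2- < N3-. Counting from the largest, position 4 is Na+.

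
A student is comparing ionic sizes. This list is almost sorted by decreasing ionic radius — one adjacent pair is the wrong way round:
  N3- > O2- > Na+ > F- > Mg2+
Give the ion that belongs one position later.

Scanning neighbour by neighbour, only Na+/F- violates a trend: they are isoelectronic (10 e⁻) and Na has more protons than F (11 vs 9), making Na+ smaller. That makes Na+ the one sitting a position early relative to where it belongs.

Na+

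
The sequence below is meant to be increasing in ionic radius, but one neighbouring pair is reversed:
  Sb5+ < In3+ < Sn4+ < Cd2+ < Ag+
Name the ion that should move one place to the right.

Check each adjacent pair. In3+ and Sn4+ are reversed: both have 46 electrons but Z(Sn)=50 > Z(In)=49, so Sn4+ should be the smaller of the two. No other neighbouring pair contradicts the periodic trends, so In3+ is the ion listed too early.

In3+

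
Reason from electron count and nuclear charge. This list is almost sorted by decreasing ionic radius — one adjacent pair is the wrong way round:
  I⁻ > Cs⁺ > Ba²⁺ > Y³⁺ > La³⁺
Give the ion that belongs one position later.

Compare adjacent ions: both in group 3 with the same charge; Y³⁺ (period 5) has the smaller radius — yet in this decreasing list Y³⁺ sits before La³⁺. Nothing else is reversed, so Y³⁺ should move one place to the right.

Y³⁺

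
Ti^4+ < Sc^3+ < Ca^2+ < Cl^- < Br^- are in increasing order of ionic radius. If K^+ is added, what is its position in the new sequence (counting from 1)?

First list Z and electron count for each: Ti^4+ has 18 e⁻ (Z=22), Sc^3+ has 18 e⁻ (Z=21), Ca^2+ has 18 e⁻ (Z=20), K^+ has 18 e⁻ (Z=19), Cl^- has 18 e⁻ (Z=17), Br^- has 36 e⁻ (Z=35). Ti^4+ < Sc^3+ (isoelectronic, higher Z=22 is smaller); Sc^3+ < Ca^2+ (isoelectronic, higher Z=21 is smaller); Ca^2+ < K^+ (both 18 e⁻, Z=20>19); K^+ < Cl^- (isoelectronic, higher Z=19 is smaller); Cl^- < Br^- (same group, 1 shell fewer).
With K^+ included the full order is Ti^4+ < Sc^3+ < Ca^2+ < K^+ < Cl^- < Br^-, so it takes position 4.

4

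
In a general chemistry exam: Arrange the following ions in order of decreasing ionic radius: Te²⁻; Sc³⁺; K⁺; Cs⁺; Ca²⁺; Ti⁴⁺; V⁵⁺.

Te²⁻ > Cs⁺ > K⁺ > Ca²⁺ > Sc³⁺ > Ti⁴⁺ > V⁵⁺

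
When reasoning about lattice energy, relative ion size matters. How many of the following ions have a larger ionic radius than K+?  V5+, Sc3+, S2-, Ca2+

1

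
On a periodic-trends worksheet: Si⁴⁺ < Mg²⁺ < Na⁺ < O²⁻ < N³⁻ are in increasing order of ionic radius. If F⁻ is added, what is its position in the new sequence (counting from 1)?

These species are isoelectronic with 10 electrons. The only difference is the number of protons: Si⁴⁺ (Z=14), Mg²⁺ (Z=12), Na⁺ (Z=11), F⁻ (Z=9), O²⁻ (Z=8), N³⁻ (Z=7). The strongest nuclear pull (Si⁴⁺) gives the smallest ion.
With F⁻ included the full order is Si⁴⁺ < Mg²⁺ < Na⁺ < F⁻ < O²⁻ < N³⁻, so it takes position 4.

4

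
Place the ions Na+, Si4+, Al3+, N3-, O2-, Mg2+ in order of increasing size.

Si4+ < Al3+ < Mg2+ < Na+ < O2- < N3-

Each ion has 10 electrons. The ranking follows nuclear charge in reverse — greater Z gives a smaller radius. Si4+ (Z=14), Al3+ (Z=13), Mg2+ (Z=12), Na+ (Z=11), O2- (Z=8), N3- (Z=7).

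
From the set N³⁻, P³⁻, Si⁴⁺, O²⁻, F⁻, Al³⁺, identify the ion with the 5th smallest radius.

Tabulating Z and e⁻: Si⁴⁺ has 10 e⁻ (Z=14), Al³⁺ has 10 e⁻ (Z=13), F⁻ has 10 e⁻ (Z=9), O²⁻ has 10 e⁻ (Z=8), N³⁻ has 10 e⁻ (Z=7), P³⁻ has 18 e⁻ (Z=15). Si⁴⁺ < Al³⁺ (isoelectronic, higher Z=14 is smaller); Al³⁺ < F⁻ (both 10 e⁻, Z=13>9); F⁻ < O²⁻ (both 10 e⁻, Z=9>8); O²⁻ < N³⁻ (both 10 e⁻, Z=8>7); N³⁻ < P³⁻ (same group, 1 shell fewer).
Full ascending order: Si⁴⁺ < Al³⁺ < F⁻ < O²⁻ < N³⁻ < P³⁻. Counting from the smallest, position 5 is N³⁻.

N³⁻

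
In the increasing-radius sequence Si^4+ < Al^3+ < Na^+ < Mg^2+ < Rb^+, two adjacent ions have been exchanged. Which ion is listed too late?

Compare adjacent ions: both have 10 electrons but Z(Mg)=12 > Z(Na)=11, so Mg^2+ should be the smaller of the two — yet in this increasing list Na^+ sits before Mg^2+. Nothing else is reversed, so Mg^2+ should move one place to the left.

Mg^2+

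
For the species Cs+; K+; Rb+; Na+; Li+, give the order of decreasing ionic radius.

Cs+ > Rb+ > K+ > Na+ > Li+

These ions sit in one column with identical charge. Each step down the periodic table adds a principal shell, increasing the radius.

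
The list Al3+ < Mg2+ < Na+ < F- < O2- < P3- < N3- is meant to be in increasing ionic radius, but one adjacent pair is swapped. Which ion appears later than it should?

Check each adjacent pair. P3- and N3- are reversed: both in group 15 with the same charge; N3- (period 2) has the smaller radius. No other neighbouring pair contradicts the periodic trends, so N3- is the ion listed too late.

N3-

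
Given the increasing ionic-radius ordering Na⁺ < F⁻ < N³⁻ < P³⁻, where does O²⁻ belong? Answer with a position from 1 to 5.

3

Work out protons and electrons: Na⁺ has 10 e⁻ (Z=11), F⁻ has 10 e⁻ (Z=9), O²⁻ has 10 e⁻ (Z=8), N³⁻ has 10 e⁻ (Z=7), P³⁻ has 18 e⁻ (Z=15). Na⁺ < F⁻ (both 10 e⁻, Z=11>9); F⁻ < O²⁻ (both 10 e⁻, Z=9>8); O²⁻ < N³⁻ (isoelectronic, higher Z=8 is smaller); N³⁻ < P³⁻ (same group, period 2 vs 3).
Putting O²⁻ in gives Na⁺ < F⁻ < O²⁻ < N³⁻ < P³⁻; it lands at slot 3.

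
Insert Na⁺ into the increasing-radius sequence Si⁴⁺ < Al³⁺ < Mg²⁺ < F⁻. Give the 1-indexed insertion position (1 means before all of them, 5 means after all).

Isoelectronic series (10 e⁻ each). Size is set by nuclear charge: more protons means a smaller ion. Si⁴⁺ (Z=14), Al³⁺ (Z=13), Mg²⁺ (Z=12), Na⁺ (Z=11), F⁻ (Z=9).
Putting Na⁺ in gives Si⁴⁺ < Al³⁺ < Mg²⁺ < Na⁺ < F⁻; it lands at slot 4.

4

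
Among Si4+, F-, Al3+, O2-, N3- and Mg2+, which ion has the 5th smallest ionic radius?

O2-

Isoelectronic series (10 e⁻ each). Size is set by nuclear charge: more protons means a smaller ion. Si4+ (Z=14), Al3+ (Z=13), Mg2+ (Z=12), F- (Z=9), O2- (Z=8), N3- (Z=7).
Full ascending order: Si4+ < Al3+ < Mg2+ < F- < O2- < N3-. Counting from the smallest, position 5 is O2-.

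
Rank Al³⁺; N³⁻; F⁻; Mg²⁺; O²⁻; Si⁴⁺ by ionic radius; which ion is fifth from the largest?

Isoelectronic series (10 e⁻ each). Size is set by nuclear charge: more protons means a smaller ion. Si⁴⁺ (Z=14), Al³⁺ (Z=13), Mg²⁺ (Z=12), F⁻ (Z=9), O²⁻ (Z=8), N³⁻ (Z=7).
Full ascending order: Si⁴⁺ < Al³⁺ < Mg²⁺ < F⁻ < O²⁻ < N³⁻. Counting from the largest, position 5 is Al³⁺.

Al³⁺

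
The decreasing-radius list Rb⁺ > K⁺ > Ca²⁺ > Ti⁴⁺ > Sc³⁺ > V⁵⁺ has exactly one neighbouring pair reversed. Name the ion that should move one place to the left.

Sc³⁺

The pair Ti⁴⁺, Sc³⁺ is the wrong way round — Ti⁴⁺ and Sc³⁺ share 18 electrons; the higher nuclear charge on Ti (Z=22) contracts it more, so Ti⁴⁺ < Sc³⁺. All other adjacent pairs agree with periodic trends, so Sc³⁺ is the misplaced ion.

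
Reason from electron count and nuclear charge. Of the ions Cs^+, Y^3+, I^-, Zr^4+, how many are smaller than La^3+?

2

Electron counts and nuclear charges: Zr^4+ (Z=40, 36 e⁻), Y^3+ (Z=39, 36 e⁻), La^3+ (Z=57, 54 e⁻), Cs^+ (Z=55, 54 e⁻), I^- (Z=53, 54 e⁻). Zr^4+ < Y^3+ (both 36 e⁻, Z=40>39); Y^3+ < La^3+ (same group, period 5 vs 6); La^3+ < Cs^+ (isoelectronic, higher Z=57 is smaller); Cs^+ < I^- (both 54 e⁻, Z=55>53).
Relative to La^3+, the ions that are smaller are Zr^4+, Y^3+. That's 2.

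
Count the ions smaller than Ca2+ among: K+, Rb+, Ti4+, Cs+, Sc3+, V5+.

3

Work out protons and electrons: V5+ has 18 e⁻ (Z=23), Ti4+ has 18 e⁻ (Z=22), Sc3+ has 18 e⁻ (Z=21), Ca2+ has 18 e⁻ (Z=20), K+ has 18 e⁻ (Z=19), Rb+ has 36 e⁻ (Z=37), Cs+ has 54 e⁻ (Z=55). V5+ < Ti4+ (both 18 e⁻, Z=23>22); Ti4+ < Sc3+ (both 18 e⁻, Z=22>21); Sc3+ < Ca2+ (both 18 e⁻, Z=21>20); Ca2+ < K+ (both 18 e⁻, Z=20>19); K+ < Rb+ (same group, period 4 vs 5); Rb+ < Cs+ (same group, 1 shell fewer).
Relative to Ca2+, the ions that are smaller are V5+, Ti4+, Sc3+. So 3 are smaller.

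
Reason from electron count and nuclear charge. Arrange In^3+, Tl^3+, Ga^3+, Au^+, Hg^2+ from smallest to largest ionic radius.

Ga^3+ < In^3+ < Tl^3+ < Hg^2+ < Au^+

First list Z and electron count for each: Ga^3+ has 28 e⁻ (Z=31), In^3+ has 46 e⁻ (Z=49), Tl^3+ has 78 e⁻ (Z=81), Hg^2+ has 78 e⁻ (Z=80), Au^+ has 78 e⁻ (Z=79). Ga^3+ < In^3+ (same group, period 4 vs 5); In^3+ < Tl^3+ (same group, period 5 vs 6); Tl^3+ < Hg^2+ (isoelectronic, higher Z=81 is smaller); Hg^2+ < Au^+ (both 78 e⁻, Z=80>79).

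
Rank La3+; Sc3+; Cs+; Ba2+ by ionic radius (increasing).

First list Z and electron count for each: Sc3+ (Z=21, 18 e⁻), La3+ (Z=57, 54 e⁻), Ba2+ (Z=56, 54 e⁻), Cs+ (Z=55, 54 e⁻). Sc3+ < La3+ (same group, period 4 vs 6); La3+ < Ba2+ (isoelectronic, higher Z=57 is smaller); Ba2+ < Cs+ (isoelectronic, higher Z=56 is smaller).

Sc3+ < La3+ < Ba2+ < Cs+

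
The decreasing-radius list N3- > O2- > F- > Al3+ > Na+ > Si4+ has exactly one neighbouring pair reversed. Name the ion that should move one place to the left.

Compare adjacent ions: Al3+ and Na+ share 10 electrons; the higher nuclear charge on Al (Z=13) contracts it more, so Al3+ < Na+ — yet in this decreasing list Al3+ sits before Na+. Nothing else is reversed, so Na+ should move one place to the left.

Na+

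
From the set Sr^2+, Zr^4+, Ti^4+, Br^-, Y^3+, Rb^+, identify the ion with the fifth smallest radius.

Tabulating Z and e⁻: Ti^4+: 18 e⁻, Z=22, Zr^4+: 36 e⁻, Z=40, Y^3+: 36 e⁻, Z=39, Sr^2+: 36 e⁻, Z=38, Rb^+: 36 e⁻, Z=37, Br^-: 36 e⁻, Z=35. Ti^4+ < Zr^4+ (same group, 1 shell fewer); Zr^4+ < Y^3+ (isoelectronic, higher Z=40 is smaller); Y^3+ < Sr^2+ (both 36 e⁻, Z=39>38); Sr^2+ < Rb^+ (isoelectronic, higher Z=38 is smaller); Rb^+ < Br^- (both 36 e⁻, Z=37>35).
That gives Ti^4+ < Zr^4+ < Y^3+ < Sr^2+ < Rb^+ < Br^-. From the smallest end, number 5 is Rb^+.

Rb^+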